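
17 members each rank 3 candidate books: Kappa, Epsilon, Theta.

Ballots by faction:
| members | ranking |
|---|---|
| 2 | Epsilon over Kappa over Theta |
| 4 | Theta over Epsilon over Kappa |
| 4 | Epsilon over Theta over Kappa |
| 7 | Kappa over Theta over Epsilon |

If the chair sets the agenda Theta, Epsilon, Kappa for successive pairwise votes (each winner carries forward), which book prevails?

Kappa

Round 1: Theta vs Epsilon — 11–6, Theta advances.
Round 2: Theta vs Kappa — 8–9, Kappa advances.
Kappa survives the agenda.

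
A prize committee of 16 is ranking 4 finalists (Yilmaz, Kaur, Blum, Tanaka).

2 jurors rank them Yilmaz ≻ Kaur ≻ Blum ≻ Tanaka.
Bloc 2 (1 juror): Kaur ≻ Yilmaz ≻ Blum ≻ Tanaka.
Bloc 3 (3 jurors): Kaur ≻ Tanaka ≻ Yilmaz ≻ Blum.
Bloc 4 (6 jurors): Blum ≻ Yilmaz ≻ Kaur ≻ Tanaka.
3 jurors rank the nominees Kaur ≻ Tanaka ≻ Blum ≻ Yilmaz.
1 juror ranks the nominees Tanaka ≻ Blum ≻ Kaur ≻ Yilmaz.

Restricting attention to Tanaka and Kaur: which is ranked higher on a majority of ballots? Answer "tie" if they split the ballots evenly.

Ballots ranking Tanaka above Kaur: 1.
Ballots ranking Kaur above Tanaka: 16 − 1 = 15.
Kaur wins the head-to-head 15–1.

Kaur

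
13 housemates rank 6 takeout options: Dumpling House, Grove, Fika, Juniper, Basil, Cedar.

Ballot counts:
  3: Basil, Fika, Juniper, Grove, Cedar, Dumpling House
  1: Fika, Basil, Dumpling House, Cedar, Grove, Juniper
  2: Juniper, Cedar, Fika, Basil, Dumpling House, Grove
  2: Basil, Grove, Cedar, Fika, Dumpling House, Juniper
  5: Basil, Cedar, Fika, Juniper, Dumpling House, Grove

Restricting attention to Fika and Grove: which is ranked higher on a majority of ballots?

Ballots ranking Fika above Grove: 3 + 1 + 2 + 5 = 11.
Ballots ranking Grove above Fika: 13 − 11 = 2.
Fika wins the head-to-head 11–2.

Fika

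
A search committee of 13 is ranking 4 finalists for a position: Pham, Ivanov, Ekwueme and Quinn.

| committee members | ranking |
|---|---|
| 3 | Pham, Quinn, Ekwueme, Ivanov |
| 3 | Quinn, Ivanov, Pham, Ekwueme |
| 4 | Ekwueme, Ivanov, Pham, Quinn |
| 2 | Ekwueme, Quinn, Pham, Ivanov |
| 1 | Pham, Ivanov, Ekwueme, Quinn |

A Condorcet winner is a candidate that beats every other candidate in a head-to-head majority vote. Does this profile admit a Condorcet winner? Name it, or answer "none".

Check each pair by majority over 13 ballots:
Pham vs Ivanov: 3+2+1 = 6 for Pham, 7 for Ivanov — Ivanov by 7–6.
Pham vs Ekwueme: Pham preferred on 3+3+1 = 7 ballots; Pham wins 7–6.
Pham vs Quinn: Pham preferred on 3+4+1 = 8 ballots; Pham wins 8–5.
Ivanov vs Ekwueme: Ivanov is ranked higher on 3+1 = 4 ballots, Ekwueme on 9. Ekwueme wins 9–4.
Ivanov vs Quinn: Ivanov preferred on 4+1 = 5 ballots; Quinn wins 8–5.
Ekwueme vs Quinn: Ekwueme is ranked higher on 4+2+1 = 7 ballots, Quinn on 6. Ekwueme wins 7–6.
Each candidate drops at least one matchup (Pham loses to Ivanov; Ivanov loses to Ekwueme; Ekwueme loses to Pham; Quinn loses to Pham); the cycle Pham > Ekwueme > Ivanov > Pham rules out a Condorcet winner.

none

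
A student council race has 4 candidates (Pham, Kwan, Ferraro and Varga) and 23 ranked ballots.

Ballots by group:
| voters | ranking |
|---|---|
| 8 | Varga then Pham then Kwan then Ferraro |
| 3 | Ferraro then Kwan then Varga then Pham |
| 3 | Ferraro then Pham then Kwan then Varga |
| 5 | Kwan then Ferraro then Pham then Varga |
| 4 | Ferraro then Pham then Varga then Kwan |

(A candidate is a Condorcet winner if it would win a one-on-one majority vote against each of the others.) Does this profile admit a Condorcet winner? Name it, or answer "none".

Pairwise majorities:
Pham vs Kwan: 15 to 8, Pham.
Pham vs Ferraro: Ferraro, 15–8.
Pham vs Varga: Pham, 12–11.
Kwan vs Ferraro: Kwan, 13–10.
Kwan–Varga: Varga 12–11.
Ferraro–Varga: Ferraro 15–8.
Each candidate drops at least one matchup (Pham loses to Ferraro; Kwan loses to Pham; Ferraro loses to Kwan; Varga loses to Pham); the cycle Pham beats Kwan beats Ferraro beats Pham rules out a Condorcet winner.

none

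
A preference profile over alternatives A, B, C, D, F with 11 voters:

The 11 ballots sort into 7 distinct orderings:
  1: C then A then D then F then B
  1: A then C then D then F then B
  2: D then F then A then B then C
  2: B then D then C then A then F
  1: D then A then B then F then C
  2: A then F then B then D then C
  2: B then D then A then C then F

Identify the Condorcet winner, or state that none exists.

none

Check each pair by majority over 11 ballots:
A vs B: A wins 7–4.
A vs C: A wins 8–3.
A vs D: D wins 7–4.
A vs F: A wins 9–2.
B vs C: B wins 9–2.
B vs D: B wins 6–5.
B vs F: F wins 6–5.
C vs D: D wins 9–2.
C vs F: C, 6–5.
D vs F: D, 9–2.
No alternative is unbeaten: A loses to D; B loses to A; C loses to A; D loses to B; F loses to A. In particular A > B > D > A is a majority cycle — no Condorcet winner exists.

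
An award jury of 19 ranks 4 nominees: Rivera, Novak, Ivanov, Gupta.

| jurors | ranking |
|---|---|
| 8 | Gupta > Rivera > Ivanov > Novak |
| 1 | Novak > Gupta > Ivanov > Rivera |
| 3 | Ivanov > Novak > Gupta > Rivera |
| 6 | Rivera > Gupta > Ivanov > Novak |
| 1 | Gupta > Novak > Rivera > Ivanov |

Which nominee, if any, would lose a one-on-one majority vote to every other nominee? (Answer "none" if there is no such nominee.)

Head-to-head results (19 jurors):
Rivera vs Novak: Rivera is ranked higher on 8+6 = 14 ballots, Novak on 5. Rivera wins 14–5.
Rivera vs Ivanov: Rivera wins 15–4.
Rivera vs Gupta: Rivera preferred on 6 ballots; Gupta wins 13–6.
Novak vs Ivanov: Ivanov wins 17–2.
Novak–Gupta: Gupta 15–4.
Ivanov vs Gupta: Ivanov is ranked higher on 3 ballots, Gupta on 16. Gupta wins 16–3.
Novak loses to every other nominee — it is the Condorcet loser.

Novak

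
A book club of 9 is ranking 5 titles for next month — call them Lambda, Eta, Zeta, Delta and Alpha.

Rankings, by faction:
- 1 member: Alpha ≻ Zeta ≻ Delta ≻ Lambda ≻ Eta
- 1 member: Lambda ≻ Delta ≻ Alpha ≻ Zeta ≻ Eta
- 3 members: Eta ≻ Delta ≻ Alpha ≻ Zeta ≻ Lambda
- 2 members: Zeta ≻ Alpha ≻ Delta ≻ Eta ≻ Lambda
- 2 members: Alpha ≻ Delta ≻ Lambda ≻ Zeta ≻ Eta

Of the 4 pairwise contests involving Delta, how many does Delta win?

Delta against each rival (9 members):
Delta vs Lambda: Delta wins 8–1.
Delta vs Eta: Delta wins 6–3.
Delta vs Zeta: Delta, 6–3.
Delta vs Alpha: Alpha, 5–4.
Delta beats Lambda, Eta, Zeta; loses to Alpha — 3 pairwise wins.

3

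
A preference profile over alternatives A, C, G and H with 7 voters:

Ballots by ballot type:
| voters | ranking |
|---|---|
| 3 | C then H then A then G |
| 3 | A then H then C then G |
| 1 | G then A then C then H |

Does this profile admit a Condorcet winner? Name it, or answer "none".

Pairwise majorities:
A vs C: 3+1 = 4 for A, 3 for C — A by 4–3.
A vs G: 3+3 = 6 for A, 1 for G — A by 6–1.
A vs H: 4 to 3, A.
C vs G: C preferred on 3+3 = 6 ballots; C wins 6–1.
C vs H: C is ranked higher on 3+1 = 4 ballots, H on 3. C wins 4–3.
G vs H: 1 for G, 6 for H — H by 6–1.
A wins every pairwise contest, so A is the Condorcet winner.

A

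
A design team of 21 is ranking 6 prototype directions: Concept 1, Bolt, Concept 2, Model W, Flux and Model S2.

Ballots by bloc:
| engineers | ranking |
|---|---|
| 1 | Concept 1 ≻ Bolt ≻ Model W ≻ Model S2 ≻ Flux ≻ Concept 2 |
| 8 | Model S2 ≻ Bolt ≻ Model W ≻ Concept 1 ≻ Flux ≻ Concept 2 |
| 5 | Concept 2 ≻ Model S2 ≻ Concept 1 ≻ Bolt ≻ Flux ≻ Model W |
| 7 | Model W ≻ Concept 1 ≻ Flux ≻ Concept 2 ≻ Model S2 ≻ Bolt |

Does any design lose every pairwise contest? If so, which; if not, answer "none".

none

Pairwise majorities:
Concept 1–Bolt: Concept 1 13–8.
Concept 1 vs Concept 2: Concept 1 is ranked higher on 1+8+7 = 16 ballots, Concept 2 on 5. Concept 1 wins 16–5.
Concept 1 vs Model W: Model W, 15–6.
Concept 1 vs Flux: 1+8+5+7 = 21 for Concept 1, 0 for Flux — Concept 1 by 21–0.
Concept 1 vs Model S2: Concept 1 preferred on 1+7 = 8 ballots; Model S2 wins 13–8.
Bolt vs Concept 2: 1+8 = 9 for Bolt, 12 for Concept 2 — Concept 2 by 12–9.
Bolt vs Model W: 14 to 7, Bolt.
Bolt vs Flux: Bolt is ranked higher on 1+8+5 = 14 ballots, Flux on 7. Bolt wins 14–7.
Bolt vs Model S2: Model S2 wins 20–1.
Concept 2–Model W: Model W 16–5.
Concept 2–Flux: Flux 16–5.
Concept 2 vs Model S2: Concept 2 is ranked higher on 5+7 = 12 ballots, Model S2 on 9. Concept 2 wins 12–9.
Model W vs Flux: Model W preferred on 1+8+7 = 16 ballots; Model W wins 16–5.
Model W–Model S2: Model S2 13–8.
Flux vs Model S2: Flux is ranked higher on 7 ballots, Model S2 on 14. Model S2 wins 14–7.
Every design wins at least one matchup (Concept 1 beats Bolt; Bolt beats Model W; Concept 2 beats Bolt; Model W beats Concept 1; Flux beats Concept 2; Model S2 beats Concept 1), so there is no Condorcet loser.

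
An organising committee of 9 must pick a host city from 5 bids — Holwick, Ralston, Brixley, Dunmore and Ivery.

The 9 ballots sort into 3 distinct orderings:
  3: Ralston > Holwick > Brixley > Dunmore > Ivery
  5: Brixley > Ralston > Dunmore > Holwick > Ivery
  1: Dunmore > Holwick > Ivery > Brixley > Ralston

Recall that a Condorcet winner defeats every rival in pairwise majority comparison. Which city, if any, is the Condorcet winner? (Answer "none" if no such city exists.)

Brixley

Check each pair by majority over 9 ballots:
Holwick vs Ralston: 1 for Holwick, 8 for Ralston — Ralston by 8–1.
Holwick vs Brixley: Holwick preferred on 3+1 = 4 ballots; Brixley wins 5–4.
Holwick vs Dunmore: 3 for Holwick, 6 for Dunmore — Dunmore by 6–3.
Holwick vs Ivery: 3+5+1 = 9 for Holwick, 0 for Ivery — Holwick by 9–0.
Ralston vs Brixley: 3 to 6, Brixley.
Ralston vs Dunmore: 3+5 = 8 for Ralston, 1 for Dunmore — Ralston by 8–1.
Ralston vs Ivery: Ralston preferred on 3+5 = 8 ballots; Ralston wins 8–1.
Brixley vs Dunmore: Brixley preferred on 3+5 = 8 ballots; Brixley wins 8–1.
Brixley vs Ivery: 3+5 = 8 for Brixley, 1 for Ivery — Brixley by 8–1.
Dunmore vs Ivery: 9 to 0, Dunmore.
Brixley defeats every rival head-to-head and is the Condorcet winner.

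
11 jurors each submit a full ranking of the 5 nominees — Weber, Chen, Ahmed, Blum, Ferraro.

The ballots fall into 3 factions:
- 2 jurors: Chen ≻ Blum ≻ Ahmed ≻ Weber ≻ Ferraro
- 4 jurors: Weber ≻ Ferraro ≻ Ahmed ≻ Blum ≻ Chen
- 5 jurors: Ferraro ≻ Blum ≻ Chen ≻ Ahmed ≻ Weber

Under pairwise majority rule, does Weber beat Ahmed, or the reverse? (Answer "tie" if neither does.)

Ballots ranking Weber above Ahmed: 4.
Ballots ranking Ahmed above Weber: 11 − 4 = 7.
Ahmed wins the head-to-head 7–4.

Ahmed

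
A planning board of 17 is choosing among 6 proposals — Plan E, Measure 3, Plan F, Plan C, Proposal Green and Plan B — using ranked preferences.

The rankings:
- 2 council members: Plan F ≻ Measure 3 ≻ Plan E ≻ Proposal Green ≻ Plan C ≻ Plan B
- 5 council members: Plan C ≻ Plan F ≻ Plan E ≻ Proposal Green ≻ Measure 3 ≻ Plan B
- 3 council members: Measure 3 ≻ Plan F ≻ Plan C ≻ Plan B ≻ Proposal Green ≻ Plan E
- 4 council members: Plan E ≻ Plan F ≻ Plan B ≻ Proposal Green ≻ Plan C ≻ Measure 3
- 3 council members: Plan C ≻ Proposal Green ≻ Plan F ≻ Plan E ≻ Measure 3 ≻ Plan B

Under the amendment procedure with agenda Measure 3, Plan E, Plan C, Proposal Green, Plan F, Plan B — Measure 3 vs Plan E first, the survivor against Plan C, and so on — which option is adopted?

Plan F

Round 1: Measure 3 vs Plan E — 5–12, Plan E advances.
Round 2: Plan E vs Plan C — 6–11, Plan C advances.
Round 3: Plan C vs Proposal Green — 11–6, Plan C advances.
Round 4: Plan C vs Plan F — 8–9, Plan F advances.
Round 5: Plan F vs Plan B — 17–0, Plan F advances.
Plan F survives the agenda.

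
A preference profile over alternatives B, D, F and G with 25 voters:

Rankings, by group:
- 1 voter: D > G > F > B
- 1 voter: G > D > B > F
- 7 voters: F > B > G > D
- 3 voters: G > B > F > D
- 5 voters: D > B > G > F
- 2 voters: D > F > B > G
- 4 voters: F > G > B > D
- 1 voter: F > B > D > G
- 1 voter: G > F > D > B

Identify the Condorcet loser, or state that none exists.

Head-to-head results (25 voters):
B vs D: B preferred on 7+3+4+1 = 15 ballots; B wins 15–10.
B–F: F 16–9.
B vs G: B preferred on 7+5+2+1 = 15 ballots; B wins 15–10.
D vs F: 1+1+5+2 = 9 for D, 16 for F — F by 16–9.
D vs G: D preferred on 1+5+2+1 = 9 ballots; G wins 16–9.
F–G: F 14–11.
D is beaten in every head-to-head and is the Condorcet loser.

D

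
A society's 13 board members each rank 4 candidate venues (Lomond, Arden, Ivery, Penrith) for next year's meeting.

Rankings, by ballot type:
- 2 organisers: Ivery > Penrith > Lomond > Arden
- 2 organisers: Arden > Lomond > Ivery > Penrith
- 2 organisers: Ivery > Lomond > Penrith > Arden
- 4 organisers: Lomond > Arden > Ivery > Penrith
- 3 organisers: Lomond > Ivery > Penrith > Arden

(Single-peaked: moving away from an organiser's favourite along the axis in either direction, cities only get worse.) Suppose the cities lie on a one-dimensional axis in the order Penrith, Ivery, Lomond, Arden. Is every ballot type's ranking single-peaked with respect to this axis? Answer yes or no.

yes

Axis positions: Penrith=1, Ivery=2, Lomond=3, Arden=4.
Ballot type 1 (peak Ivery at position 2): ranking walks positions 2-1-3-4, expanding outward from the peak — single-peaked.
Ballot type 2 (peak Arden at position 4): ranking walks positions 4-3-2-1, expanding outward from the peak — single-peaked.
Ballot type 3 (peak Ivery at position 2): ranking walks positions 2-3-1-4, expanding outward from the peak — single-peaked.
Ballot type 4 (peak Lomond at position 3): ranking walks positions 3-4-2-1, expanding outward from the peak — single-peaked.
Ballot type 5 (peak Lomond at position 3): ranking walks positions 3-2-1-4, expanding outward from the peak — single-peaked.
Every ranking is single-peaked on this axis.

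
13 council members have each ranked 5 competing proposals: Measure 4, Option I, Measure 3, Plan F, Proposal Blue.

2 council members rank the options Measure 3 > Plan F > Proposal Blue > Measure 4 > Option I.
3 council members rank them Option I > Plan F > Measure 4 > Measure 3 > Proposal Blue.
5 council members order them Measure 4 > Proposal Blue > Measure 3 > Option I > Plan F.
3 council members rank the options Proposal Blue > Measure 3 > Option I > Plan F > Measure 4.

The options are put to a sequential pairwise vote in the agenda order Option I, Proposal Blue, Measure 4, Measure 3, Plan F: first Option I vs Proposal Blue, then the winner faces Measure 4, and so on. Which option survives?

Round 1: Option I vs Proposal Blue — 3–10, Proposal Blue advances.
Round 2: Proposal Blue vs Measure 4 — 5–8, Measure 4 advances.
Round 3: Measure 4 vs Measure 3 — 8–5, Measure 4 advances.
Round 4: Measure 4 vs Plan F — 5–8, Plan F advances.
Plan F survives the agenda.

Plan F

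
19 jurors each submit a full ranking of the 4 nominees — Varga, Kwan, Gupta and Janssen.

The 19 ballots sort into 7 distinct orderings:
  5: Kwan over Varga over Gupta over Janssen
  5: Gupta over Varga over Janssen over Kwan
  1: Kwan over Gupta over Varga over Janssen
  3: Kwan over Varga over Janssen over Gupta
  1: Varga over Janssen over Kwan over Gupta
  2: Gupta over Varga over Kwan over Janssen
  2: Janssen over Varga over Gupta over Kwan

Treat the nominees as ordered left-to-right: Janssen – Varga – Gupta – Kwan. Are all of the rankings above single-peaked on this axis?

Axis positions: Janssen=1, Varga=2, Gupta=3, Kwan=4.
Group 1: ranking walks positions 4-2-3-1; Varga is ranked above Gupta even though Gupta lies between Varga and the peak Kwan on the axis — preferences dip and rise again. Not single-peaked.
Group 2 (peak Gupta at position 3): ranking walks positions 3-2-1-4, expanding outward from the peak — single-peaked.
Group 3 (peak Kwan at position 4): ranking walks positions 4-3-2-1, expanding outward from the peak — single-peaked.
Group 4: ranking walks positions 4-2-1-3; Varga is ranked above Gupta even though Gupta lies between Varga and the peak Kwan on the axis — preferences dip and rise again. Not single-peaked.
Group 5: ranking walks positions 2-1-4-3; Kwan is ranked above Gupta even though Gupta lies between Kwan and the peak Varga on the axis — preferences dip and rise again. Not single-peaked.
Group 6 (peak Gupta at position 3): ranking walks positions 3-2-4-1, expanding outward from the peak — single-peaked.
Group 7 (peak Janssen at position 1): ranking walks positions 1-2-3-4, expanding outward from the peak — single-peaked.
Group 1 violates single-peakedness, so the profile is not single-peaked on this axis.

no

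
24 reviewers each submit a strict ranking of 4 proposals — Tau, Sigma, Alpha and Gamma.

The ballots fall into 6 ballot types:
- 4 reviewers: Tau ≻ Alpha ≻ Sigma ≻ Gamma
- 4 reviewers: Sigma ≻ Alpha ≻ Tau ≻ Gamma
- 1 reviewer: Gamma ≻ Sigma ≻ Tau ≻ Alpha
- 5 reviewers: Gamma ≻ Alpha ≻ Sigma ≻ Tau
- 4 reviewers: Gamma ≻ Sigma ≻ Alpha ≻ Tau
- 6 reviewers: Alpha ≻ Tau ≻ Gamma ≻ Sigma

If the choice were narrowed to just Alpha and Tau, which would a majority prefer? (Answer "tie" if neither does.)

Alpha

Ballots ranking Alpha above Tau: 4 + 5 + 4 + 6 = 19.
Ballots ranking Tau above Alpha: 24 − 19 = 5.
Alpha wins the head-to-head 19–5.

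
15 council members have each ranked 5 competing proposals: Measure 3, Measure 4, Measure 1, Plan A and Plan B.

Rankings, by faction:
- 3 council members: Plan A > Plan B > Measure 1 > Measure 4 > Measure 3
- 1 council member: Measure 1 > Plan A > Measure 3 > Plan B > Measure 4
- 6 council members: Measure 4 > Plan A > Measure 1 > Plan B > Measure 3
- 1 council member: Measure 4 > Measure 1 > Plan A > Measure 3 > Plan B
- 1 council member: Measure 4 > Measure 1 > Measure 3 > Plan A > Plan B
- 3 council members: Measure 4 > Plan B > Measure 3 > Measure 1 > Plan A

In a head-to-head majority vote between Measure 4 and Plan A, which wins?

Ballots ranking Measure 4 above Plan A: 6 + 1 + 1 + 3 = 11.
Ballots ranking Plan A above Measure 4: 15 − 11 = 4.
Measure 4 wins the head-to-head 11–4.

Measure 4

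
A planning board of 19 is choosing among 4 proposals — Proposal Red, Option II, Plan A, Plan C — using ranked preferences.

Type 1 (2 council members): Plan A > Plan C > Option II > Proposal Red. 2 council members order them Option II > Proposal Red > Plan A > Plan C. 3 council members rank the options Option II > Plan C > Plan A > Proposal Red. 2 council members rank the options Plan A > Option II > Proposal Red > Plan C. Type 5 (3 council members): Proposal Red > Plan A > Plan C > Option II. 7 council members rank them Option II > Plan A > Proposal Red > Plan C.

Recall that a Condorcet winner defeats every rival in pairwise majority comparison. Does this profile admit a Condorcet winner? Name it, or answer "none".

Pairwise majorities:
Proposal Red vs Option II: Proposal Red is ranked higher on 3 ballots, Option II on 16. Option II wins 16–3.
Proposal Red vs Plan A: Proposal Red is ranked higher on 2+3 = 5 ballots, Plan A on 14. Plan A wins 14–5.
Proposal Red–Plan C: Proposal Red 14–5.
Option II vs Plan A: Option II, 12–7.
Option II vs Plan C: Option II is ranked higher on 2+3+2+7 = 14 ballots, Plan C on 5. Option II wins 14–5.
Plan A vs Plan C: Plan A, 16–3.
Option II wins every pairwise contest, so Option II is the Condorcet winner.

Option II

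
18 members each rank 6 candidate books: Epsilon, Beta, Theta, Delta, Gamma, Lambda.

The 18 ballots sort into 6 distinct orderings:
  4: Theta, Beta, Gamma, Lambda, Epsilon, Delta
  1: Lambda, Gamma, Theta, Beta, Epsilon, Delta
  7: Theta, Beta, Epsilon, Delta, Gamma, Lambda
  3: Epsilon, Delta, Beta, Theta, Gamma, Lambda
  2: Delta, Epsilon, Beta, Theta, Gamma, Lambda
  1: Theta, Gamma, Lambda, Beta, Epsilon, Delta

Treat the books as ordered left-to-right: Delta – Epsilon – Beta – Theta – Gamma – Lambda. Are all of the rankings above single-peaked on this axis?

yes

Axis positions: Delta=1, Epsilon=2, Beta=3, Theta=4, Gamma=5, Lambda=6.
Cluster 1 (peak Theta at position 4): ranking walks positions 4-3-5-6-2-1, expanding outward from the peak — single-peaked.
Cluster 2 (peak Lambda at position 6): ranking walks positions 6-5-4-3-2-1, expanding outward from the peak — single-peaked.
Cluster 3 (peak Theta at position 4): ranking walks positions 4-3-2-1-5-6, expanding outward from the peak — single-peaked.
Cluster 4 (peak Epsilon at position 2): ranking walks positions 2-1-3-4-5-6, expanding outward from the peak — single-peaked.
Cluster 5 (peak Delta at position 1): ranking walks positions 1-2-3-4-5-6, expanding outward from the peak — single-peaked.
Cluster 6 (peak Theta at position 4): ranking walks positions 4-5-6-3-2-1, expanding outward from the peak — single-peaked.
Every ranking is single-peaked on this axis.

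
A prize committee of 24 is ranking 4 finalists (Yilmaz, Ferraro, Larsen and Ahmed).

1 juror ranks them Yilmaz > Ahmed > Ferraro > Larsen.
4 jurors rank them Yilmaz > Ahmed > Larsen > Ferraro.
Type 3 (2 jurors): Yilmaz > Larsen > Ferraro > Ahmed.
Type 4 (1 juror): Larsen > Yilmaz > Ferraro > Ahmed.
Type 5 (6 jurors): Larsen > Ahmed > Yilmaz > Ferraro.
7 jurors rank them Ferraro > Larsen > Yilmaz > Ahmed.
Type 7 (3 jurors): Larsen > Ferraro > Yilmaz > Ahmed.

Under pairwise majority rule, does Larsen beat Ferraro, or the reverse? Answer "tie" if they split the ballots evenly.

Ballots ranking Larsen above Ferraro: 4 + 2 + 1 + 6 + 3 = 16.
Ballots ranking Ferraro above Larsen: 24 − 16 = 8.
Larsen wins the head-to-head 16–8.

Larsen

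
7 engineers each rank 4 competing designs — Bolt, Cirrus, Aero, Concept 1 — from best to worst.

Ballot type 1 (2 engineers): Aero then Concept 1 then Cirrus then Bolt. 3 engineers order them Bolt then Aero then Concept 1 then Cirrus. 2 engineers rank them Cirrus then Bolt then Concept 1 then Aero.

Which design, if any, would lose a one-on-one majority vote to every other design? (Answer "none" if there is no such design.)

none

Pairwise majorities:
Bolt–Cirrus: Cirrus 4–3.
Bolt vs Aero: Bolt, 5–2.
Bolt vs Concept 1: Bolt, 5–2.
Cirrus vs Aero: Cirrus is ranked higher on 2 ballots, Aero on 5. Aero wins 5–2.
Cirrus vs Concept 1: Cirrus preferred on 2 ballots; Concept 1 wins 5–2.
Aero vs Concept 1: Aero wins 5–2.
Each design has at least one pairwise win (Bolt beats Aero; Cirrus beats Bolt; Aero beats Cirrus; Concept 1 beats Cirrus) — no Condorcet loser.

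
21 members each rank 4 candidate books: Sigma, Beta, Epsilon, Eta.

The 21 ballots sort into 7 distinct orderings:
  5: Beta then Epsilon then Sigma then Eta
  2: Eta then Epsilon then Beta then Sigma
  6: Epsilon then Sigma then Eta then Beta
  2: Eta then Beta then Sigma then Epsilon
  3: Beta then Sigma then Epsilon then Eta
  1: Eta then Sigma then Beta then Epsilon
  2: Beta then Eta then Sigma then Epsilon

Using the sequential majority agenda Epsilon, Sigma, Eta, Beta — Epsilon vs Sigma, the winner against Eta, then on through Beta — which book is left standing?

Round 1: Epsilon vs Sigma — 13–8, Epsilon advances.
Round 2: Epsilon vs Eta — 14–7, Epsilon advances.
Round 3: Epsilon vs Beta — 8–13, Beta advances.
Beta survives the agenda.

Beta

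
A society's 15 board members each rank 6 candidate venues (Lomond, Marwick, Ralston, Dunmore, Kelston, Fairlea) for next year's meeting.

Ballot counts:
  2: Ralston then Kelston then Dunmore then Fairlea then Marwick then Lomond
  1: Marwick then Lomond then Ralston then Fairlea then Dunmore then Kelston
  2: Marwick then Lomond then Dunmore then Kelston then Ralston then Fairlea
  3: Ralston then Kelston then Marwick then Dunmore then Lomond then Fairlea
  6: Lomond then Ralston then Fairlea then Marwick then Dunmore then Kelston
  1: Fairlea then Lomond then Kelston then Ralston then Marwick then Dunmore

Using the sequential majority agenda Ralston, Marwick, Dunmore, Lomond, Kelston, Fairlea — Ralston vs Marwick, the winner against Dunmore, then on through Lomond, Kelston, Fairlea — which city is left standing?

Round 1: Ralston vs Marwick — 12–3, Ralston advances.
Round 2: Ralston vs Dunmore — 13–2, Ralston advances.
Round 3: Ralston vs Lomond — 5–10, Lomond advances.
Round 4: Lomond vs Kelston — 10–5, Lomond advances.
Round 5: Lomond vs Fairlea — 12–3, Lomond advances.
The agenda winner is Lomond.

Lomond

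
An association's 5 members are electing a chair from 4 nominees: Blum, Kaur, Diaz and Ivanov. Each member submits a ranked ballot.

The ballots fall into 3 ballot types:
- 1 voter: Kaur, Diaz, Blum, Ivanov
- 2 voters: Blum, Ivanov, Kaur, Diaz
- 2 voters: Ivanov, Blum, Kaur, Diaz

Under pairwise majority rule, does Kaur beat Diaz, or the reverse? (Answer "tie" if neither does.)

Ballots ranking Kaur above Diaz: 1 + 2 + 2 = 5.
Ballots ranking Diaz above Kaur: 5 − 5 = 0.
Kaur wins the head-to-head 5–0.

Kaur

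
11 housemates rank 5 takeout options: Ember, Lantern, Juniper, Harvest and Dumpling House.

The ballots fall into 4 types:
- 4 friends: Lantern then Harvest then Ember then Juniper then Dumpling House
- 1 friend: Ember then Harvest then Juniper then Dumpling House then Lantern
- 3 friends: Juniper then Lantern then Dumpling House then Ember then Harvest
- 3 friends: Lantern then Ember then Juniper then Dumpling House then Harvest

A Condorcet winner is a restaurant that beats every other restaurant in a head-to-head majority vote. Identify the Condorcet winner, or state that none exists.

Head-to-head results (11 friends):
Ember vs Lantern: Ember preferred on 1 ballot; Lantern wins 10–1.
Ember vs Juniper: Ember preferred on 4+1+3 = 8 ballots; Ember wins 8–3.
Ember vs Harvest: Ember is ranked higher on 1+3+3 = 7 ballots, Harvest on 4. Ember wins 7–4.
Ember vs Dumpling House: Ember is ranked higher on 4+1+3 = 8 ballots, Dumpling House on 3. Ember wins 8–3.
Lantern vs Juniper: Lantern is ranked higher on 4+3 = 7 ballots, Juniper on 4. Lantern wins 7–4.
Lantern vs Harvest: Lantern wins 10–1.
Lantern vs Dumpling House: 4+3+3 = 10 for Lantern, 1 for Dumpling House — Lantern by 10–1.
Juniper vs Harvest: Juniper wins 6–5.
Juniper vs Dumpling House: 11 to 0, Juniper.
Harvest–Dumpling House: Dumpling House 6–5.
Lantern defeats every rival head-to-head and is the Condorcet winner.

Lantern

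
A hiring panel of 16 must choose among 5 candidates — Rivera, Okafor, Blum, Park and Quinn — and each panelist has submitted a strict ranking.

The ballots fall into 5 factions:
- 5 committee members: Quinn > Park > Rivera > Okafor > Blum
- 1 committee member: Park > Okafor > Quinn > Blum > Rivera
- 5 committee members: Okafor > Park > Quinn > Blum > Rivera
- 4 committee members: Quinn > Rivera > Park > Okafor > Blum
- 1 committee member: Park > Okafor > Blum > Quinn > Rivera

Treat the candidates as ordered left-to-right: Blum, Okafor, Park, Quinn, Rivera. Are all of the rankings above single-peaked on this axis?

yes

Axis positions: Blum=1, Okafor=2, Park=3, Quinn=4, Rivera=5.
Faction 1 (peak Quinn at position 4): ranking walks positions 4-3-5-2-1, expanding outward from the peak — single-peaked.
Faction 2 (peak Park at position 3): ranking walks positions 3-2-4-1-5, expanding outward from the peak — single-peaked.
Faction 3 (peak Okafor at position 2): ranking walks positions 2-3-4-1-5, expanding outward from the peak — single-peaked.
Faction 4 (peak Quinn at position 4): ranking walks positions 4-5-3-2-1, expanding outward from the peak — single-peaked.
Faction 5 (peak Park at position 3): ranking walks positions 3-2-1-4-5, expanding outward from the peak — single-peaked.
Every ranking is single-peaked on this axis.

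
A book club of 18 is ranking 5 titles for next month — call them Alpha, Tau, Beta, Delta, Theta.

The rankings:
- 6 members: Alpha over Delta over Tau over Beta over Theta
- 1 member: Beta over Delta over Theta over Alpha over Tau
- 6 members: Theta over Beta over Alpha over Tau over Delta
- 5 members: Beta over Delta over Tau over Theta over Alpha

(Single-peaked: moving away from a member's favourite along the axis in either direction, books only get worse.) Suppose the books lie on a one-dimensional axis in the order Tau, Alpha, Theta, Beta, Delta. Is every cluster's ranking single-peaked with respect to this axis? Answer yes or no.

no

Axis positions: Tau=1, Alpha=2, Theta=3, Beta=4, Delta=5.
Cluster 1: ranking walks positions 2-5-1-4-3; Delta is ranked above Theta even though Theta lies between Delta and the peak Alpha on the axis — preferences dip and rise again. Not single-peaked.
Cluster 2 (peak Beta at position 4): ranking walks positions 4-5-3-2-1, expanding outward from the peak — single-peaked.
Cluster 3 (peak Theta at position 3): ranking walks positions 3-4-2-1-5, expanding outward from the peak — single-peaked.
Cluster 4: ranking walks positions 4-5-1-3-2; Tau is ranked above Theta even though Theta lies between Tau and the peak Beta on the axis — preferences dip and rise again. Not single-peaked.
Cluster 1 violates single-peakedness, so the profile is not single-peaked on this axis.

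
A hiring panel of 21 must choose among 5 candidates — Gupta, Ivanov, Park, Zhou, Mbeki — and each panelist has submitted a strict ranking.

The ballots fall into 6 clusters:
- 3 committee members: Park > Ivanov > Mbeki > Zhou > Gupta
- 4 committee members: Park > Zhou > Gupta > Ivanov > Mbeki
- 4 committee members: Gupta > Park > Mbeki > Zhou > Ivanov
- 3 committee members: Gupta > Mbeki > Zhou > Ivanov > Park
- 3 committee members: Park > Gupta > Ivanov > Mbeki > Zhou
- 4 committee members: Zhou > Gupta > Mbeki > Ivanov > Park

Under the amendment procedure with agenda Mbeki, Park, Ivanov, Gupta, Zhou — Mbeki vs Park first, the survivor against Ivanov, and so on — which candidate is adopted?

Round 1: Mbeki vs Park — 7–14, Park advances.
Round 2: Park vs Ivanov — 14–7, Park advances.
Round 3: Park vs Gupta — 10–11, Gupta advances.
Round 4: Gupta vs Zhou — 10–11, Zhou advances.
Zhou survives the agenda.

Zhou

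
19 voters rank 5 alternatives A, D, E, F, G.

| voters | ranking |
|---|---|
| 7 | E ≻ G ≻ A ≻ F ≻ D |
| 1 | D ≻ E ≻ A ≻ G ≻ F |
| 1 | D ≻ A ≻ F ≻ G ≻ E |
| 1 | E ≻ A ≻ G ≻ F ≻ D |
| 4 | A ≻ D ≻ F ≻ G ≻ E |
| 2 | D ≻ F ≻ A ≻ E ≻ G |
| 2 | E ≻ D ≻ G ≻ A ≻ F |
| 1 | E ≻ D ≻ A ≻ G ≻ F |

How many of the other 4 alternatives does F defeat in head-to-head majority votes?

F against each rival (19 voters):
F vs A: A, 17–2.
F vs D: F is ranked higher on 7+1 = 8 ballots, D on 11. D wins 11–8.
F vs E: F preferred on 1+4+2 = 7 ballots; E wins 12–7.
F vs G: G wins 12–7.
F beats no one; loses to A, D, E, G — 0 pairwise wins.

0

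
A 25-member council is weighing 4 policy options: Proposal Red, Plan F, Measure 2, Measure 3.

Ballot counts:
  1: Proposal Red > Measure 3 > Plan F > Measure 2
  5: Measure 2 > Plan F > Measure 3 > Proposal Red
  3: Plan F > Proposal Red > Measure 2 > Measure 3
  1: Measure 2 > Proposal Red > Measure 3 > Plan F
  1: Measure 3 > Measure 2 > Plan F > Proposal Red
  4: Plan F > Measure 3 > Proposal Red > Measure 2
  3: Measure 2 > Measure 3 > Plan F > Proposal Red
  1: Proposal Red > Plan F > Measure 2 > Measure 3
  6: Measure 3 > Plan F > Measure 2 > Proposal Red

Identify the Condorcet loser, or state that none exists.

Proposal Red

Head-to-head results (25 council members):
Proposal Red vs Plan F: Plan F, 22–3.
Proposal Red vs Measure 2: Measure 2 wins 16–9.
Proposal Red vs Measure 3: Proposal Red preferred on 1+3+1+1 = 6 ballots; Measure 3 wins 19–6.
Plan F–Measure 2: Plan F 15–10.
Plan F–Measure 3: Plan F 13–12.
Measure 2 vs Measure 3: Measure 2 is ranked higher on 5+3+1+3+1 = 13 ballots, Measure 3 on 12. Measure 2 wins 13–12.
Proposal Red loses to every other option — it is the Condorcet loser.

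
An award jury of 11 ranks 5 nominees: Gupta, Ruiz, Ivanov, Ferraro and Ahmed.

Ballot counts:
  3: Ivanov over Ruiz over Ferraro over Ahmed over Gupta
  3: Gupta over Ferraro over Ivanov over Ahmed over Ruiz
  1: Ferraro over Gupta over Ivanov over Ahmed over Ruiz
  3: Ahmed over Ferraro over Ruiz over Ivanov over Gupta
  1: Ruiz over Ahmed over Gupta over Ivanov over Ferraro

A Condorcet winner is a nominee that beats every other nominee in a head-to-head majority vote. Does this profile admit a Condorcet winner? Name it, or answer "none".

Pairwise majorities:
Gupta vs Ruiz: Ruiz wins 7–4.
Gupta–Ivanov: Ivanov 6–5.
Gupta–Ferraro: Ferraro 7–4.
Gupta vs Ahmed: Ahmed wins 7–4.
Ruiz–Ivanov: Ivanov 7–4.
Ruiz vs Ferraro: Ferraro, 7–4.
Ruiz vs Ahmed: Ahmed, 7–4.
Ivanov–Ferraro: Ferraro 7–4.
Ivanov vs Ahmed: Ivanov wins 7–4.
Ferraro–Ahmed: Ferraro 7–4.
Ferraro beats each of Gupta, Ruiz, Ivanov, Ahmed — Ferraro is the Condorcet winner.

Ferraro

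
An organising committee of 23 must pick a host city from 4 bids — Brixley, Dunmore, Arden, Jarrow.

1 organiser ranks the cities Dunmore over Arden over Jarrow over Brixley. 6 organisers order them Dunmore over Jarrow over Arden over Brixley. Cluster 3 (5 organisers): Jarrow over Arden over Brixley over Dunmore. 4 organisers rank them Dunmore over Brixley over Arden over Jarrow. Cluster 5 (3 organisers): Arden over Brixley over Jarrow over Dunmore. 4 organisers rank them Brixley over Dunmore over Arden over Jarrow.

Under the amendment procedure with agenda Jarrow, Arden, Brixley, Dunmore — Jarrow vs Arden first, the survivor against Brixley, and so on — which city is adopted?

Round 1: Jarrow vs Arden — 11–12, Arden advances.
Round 2: Arden vs Brixley — 15–8, Arden advances.
Round 3: Arden vs Dunmore — 8–15, Dunmore advances.
Dunmore survives the agenda.

Dunmore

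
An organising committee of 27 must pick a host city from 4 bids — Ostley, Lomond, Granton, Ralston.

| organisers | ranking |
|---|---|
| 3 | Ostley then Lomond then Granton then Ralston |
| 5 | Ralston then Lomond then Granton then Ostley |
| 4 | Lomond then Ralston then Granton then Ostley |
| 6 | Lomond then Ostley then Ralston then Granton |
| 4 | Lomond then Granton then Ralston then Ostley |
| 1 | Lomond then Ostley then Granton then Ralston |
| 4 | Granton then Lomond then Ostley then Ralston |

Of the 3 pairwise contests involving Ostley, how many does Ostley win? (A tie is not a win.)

1

Ostley against each rival (27 organisers):
Ostley vs Lomond: Ostley preferred on 3 ballots; Lomond wins 24–3.
Ostley vs Granton: Ostley is ranked higher on 3+6+1 = 10 ballots, Granton on 17. Granton wins 17–10.
Ostley vs Ralston: 14 to 13, Ostley.
Ostley beats Ralston; loses to Lomond, Granton — 1 pairwise win.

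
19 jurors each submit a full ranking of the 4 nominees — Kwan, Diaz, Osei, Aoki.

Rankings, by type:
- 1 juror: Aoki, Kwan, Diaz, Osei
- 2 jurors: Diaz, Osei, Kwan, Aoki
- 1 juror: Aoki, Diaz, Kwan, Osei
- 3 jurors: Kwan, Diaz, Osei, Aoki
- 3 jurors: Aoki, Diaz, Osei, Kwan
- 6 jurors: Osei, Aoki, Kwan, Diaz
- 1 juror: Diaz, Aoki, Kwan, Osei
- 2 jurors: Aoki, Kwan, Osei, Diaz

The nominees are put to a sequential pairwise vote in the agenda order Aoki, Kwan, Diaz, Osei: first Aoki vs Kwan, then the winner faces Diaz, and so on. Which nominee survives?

Osei

Round 1: Aoki vs Kwan — 14–5, Aoki advances.
Round 2: Aoki vs Diaz — 13–6, Aoki advances.
Round 3: Aoki vs Osei — 8–11, Osei advances.
The agenda winner is Osei.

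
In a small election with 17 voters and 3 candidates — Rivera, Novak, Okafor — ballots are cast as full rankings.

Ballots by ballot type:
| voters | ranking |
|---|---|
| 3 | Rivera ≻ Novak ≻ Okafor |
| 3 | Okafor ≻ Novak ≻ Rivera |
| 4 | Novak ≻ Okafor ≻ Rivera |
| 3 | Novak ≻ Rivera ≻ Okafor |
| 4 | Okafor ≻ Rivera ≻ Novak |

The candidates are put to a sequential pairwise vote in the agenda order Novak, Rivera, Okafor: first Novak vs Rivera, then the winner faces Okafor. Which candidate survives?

Round 1: Novak vs Rivera — 10–7, Novak advances.
Round 2: Novak vs Okafor — 10–7, Novak advances.
The agenda winner is Novak.

Novak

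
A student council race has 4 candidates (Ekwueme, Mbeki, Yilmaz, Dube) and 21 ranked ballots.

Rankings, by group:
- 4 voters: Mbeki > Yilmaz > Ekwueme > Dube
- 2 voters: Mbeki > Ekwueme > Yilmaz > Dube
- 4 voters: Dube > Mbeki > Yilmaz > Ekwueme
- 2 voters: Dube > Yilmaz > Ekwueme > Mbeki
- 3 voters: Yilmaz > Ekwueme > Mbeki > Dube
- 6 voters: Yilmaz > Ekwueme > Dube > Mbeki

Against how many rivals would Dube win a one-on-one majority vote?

1

Dube against each rival (21 voters):
Dube–Ekwueme: Ekwueme 15–6.
Dube vs Mbeki: Dube preferred on 4+2+6 = 12 ballots; Dube wins 12–9.
Dube vs Yilmaz: 4+2 = 6 for Dube, 15 for Yilmaz — Yilmaz by 15–6.
Dube beats Mbeki; loses to Ekwueme, Yilmaz — 1 pairwise win.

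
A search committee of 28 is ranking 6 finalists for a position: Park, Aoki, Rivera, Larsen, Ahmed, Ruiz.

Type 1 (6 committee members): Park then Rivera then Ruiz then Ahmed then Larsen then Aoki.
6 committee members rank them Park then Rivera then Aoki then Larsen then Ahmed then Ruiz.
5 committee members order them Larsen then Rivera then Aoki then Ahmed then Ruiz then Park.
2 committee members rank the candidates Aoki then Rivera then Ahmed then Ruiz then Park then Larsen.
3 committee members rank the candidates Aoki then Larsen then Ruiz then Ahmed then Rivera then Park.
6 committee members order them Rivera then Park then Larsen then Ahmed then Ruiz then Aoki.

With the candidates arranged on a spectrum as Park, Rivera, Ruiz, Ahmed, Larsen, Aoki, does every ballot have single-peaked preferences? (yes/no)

Axis positions: Park=1, Rivera=2, Ruiz=3, Ahmed=4, Larsen=5, Aoki=6.
Type 1 (peak Park at position 1): ranking walks positions 1-2-3-4-5-6, expanding outward from the peak — single-peaked.
Type 2: ranking walks positions 1-2-6-5-4-3; Aoki is ranked above Ruiz even though Ruiz lies between Aoki and the peak Park on the axis — preferences dip and rise again. Not single-peaked.
Type 3: ranking walks positions 5-2-6-4-3-1; Rivera is ranked above Ahmed even though Ahmed lies between Rivera and the peak Larsen on the axis — preferences dip and rise again. Not single-peaked.
Type 4: ranking walks positions 6-2-4-3-1-5; Rivera is ranked above Larsen even though Larsen lies between Rivera and the peak Aoki on the axis — preferences dip and rise again. Not single-peaked.
Type 5: ranking walks positions 6-5-3-4-2-1; Ruiz is ranked above Ahmed even though Ahmed lies between Ruiz and the peak Aoki on the axis — preferences dip and rise again. Not single-peaked.
Type 6: ranking walks positions 2-1-5-4-3-6; Larsen is ranked above Ruiz even though Ruiz lies between Larsen and the peak Rivera on the axis — preferences dip and rise again. Not single-peaked.
Type 2 violates single-peakedness, so the profile is not single-peaked on this axis.

no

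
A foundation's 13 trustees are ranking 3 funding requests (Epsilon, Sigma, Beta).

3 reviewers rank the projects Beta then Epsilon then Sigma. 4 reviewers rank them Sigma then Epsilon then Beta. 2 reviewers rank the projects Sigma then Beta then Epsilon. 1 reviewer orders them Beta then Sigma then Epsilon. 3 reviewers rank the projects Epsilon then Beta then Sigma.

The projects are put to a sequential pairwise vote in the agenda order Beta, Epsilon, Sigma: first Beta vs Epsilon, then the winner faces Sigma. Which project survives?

Sigma

Round 1: Beta vs Epsilon — 6–7, Epsilon advances.
Round 2: Epsilon vs Sigma — 6–7, Sigma advances.
The agenda winner is Sigma.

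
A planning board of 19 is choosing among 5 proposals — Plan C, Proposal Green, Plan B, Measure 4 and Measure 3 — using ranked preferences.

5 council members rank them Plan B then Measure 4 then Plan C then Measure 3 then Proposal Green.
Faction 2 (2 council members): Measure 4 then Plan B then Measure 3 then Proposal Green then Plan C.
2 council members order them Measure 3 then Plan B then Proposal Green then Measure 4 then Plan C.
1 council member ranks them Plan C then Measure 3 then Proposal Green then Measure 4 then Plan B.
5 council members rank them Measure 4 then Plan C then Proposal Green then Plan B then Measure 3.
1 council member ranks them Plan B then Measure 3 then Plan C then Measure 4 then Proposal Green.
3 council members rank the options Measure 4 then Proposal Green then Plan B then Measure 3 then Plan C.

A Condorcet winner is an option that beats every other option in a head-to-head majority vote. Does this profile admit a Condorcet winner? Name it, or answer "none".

Measure 4

Check each pair by majority over 19 ballots:
Plan C vs Proposal Green: Plan C preferred on 5+1+5+1 = 12 ballots; Plan C wins 12–7.
Plan C vs Plan B: 6 to 13, Plan B.
Plan C vs Measure 4: Plan C is ranked higher on 1+1 = 2 ballots, Measure 4 on 17. Measure 4 wins 17–2.
Plan C vs Measure 3: Plan C is ranked higher on 5+1+5 = 11 ballots, Measure 3 on 8. Plan C wins 11–8.
Proposal Green vs Plan B: 1+5+3 = 9 for Proposal Green, 10 for Plan B — Plan B by 10–9.
Proposal Green vs Measure 4: 3 to 16, Measure 4.
Proposal Green vs Measure 3: 8 to 11, Measure 3.
Plan B vs Measure 4: 8 to 11, Measure 4.
Plan B vs Measure 3: Plan B preferred on 5+2+5+1+3 = 16 ballots; Plan B wins 16–3.
Measure 4 vs Measure 3: 5+2+5+3 = 15 for Measure 4, 4 for Measure 3 — Measure 4 by 15–4.
Only Measure 4 has no losses; Measure 4 is the Condorcet winner.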